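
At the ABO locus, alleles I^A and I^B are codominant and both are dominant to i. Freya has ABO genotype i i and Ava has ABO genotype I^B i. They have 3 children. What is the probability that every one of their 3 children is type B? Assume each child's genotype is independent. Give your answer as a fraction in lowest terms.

1/8

ABO cross i i × I^B i → 1/2 O, 1/2 B.
So P(type B) = 1/2 per child.
All 3 independent: (1/2)^3 = 1/8.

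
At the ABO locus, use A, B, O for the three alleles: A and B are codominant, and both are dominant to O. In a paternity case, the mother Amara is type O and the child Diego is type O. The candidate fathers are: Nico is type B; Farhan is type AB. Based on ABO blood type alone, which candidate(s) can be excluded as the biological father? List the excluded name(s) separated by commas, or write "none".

Farhan

A candidate is excluded only if no genotype consistent with his phenotype could produce a type O child with a type O mother.
Farhan (type AB): no genotype consistent with that phenotype can produce a type-O child with a type-O mother.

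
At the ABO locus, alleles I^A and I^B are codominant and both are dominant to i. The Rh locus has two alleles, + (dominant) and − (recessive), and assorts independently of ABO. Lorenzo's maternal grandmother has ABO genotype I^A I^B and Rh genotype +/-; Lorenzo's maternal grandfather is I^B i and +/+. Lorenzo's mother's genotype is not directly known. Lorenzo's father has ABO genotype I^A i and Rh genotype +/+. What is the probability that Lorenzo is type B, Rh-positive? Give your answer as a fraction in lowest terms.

Lorenzo's mother's ABO genotype from I^A I^B × I^B i: 1/4 I^A I^B, 1/4 I^A i, 1/4 I^B I^B, 1/4 I^B i.
Crossing each possibility with the father I^A i and summing P(type B): 1/4·1/4 + 1/4·0 + 1/4·1/2 + 1/4·1/4 = 1/4.
Similarly for Rh via the mother's Rh distribution: P(Rh+) = 1.
Independent loci: 1/4 × 1 = 1/4.

1/4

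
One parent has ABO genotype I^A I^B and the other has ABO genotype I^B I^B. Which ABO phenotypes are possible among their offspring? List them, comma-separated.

Gametes from I^A I^B × I^B I^B give offspring ABO genotypes I^A I^B, I^B I^B, i.e. phenotypes B, AB.

B, AB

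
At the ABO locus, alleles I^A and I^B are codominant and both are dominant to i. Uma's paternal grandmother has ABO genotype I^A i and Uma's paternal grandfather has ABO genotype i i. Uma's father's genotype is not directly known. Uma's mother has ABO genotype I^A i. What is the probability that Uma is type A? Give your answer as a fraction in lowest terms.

5/8

Uma's father's ABO genotype from I^A i × i i: 1/2 I^A i, 1/2 i i.
Crossing each possibility with the mother I^A i and summing P(type A): 1/2·3/4 + 1/2·1/2 = 5/8.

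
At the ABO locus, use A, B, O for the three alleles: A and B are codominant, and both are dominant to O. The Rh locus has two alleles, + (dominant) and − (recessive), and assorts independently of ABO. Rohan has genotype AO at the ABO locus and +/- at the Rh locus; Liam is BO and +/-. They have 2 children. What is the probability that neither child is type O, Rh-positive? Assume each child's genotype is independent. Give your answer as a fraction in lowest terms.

169/256

ABO cross AO × BO → 1/4 O, 1/4 A, 1/4 B, 1/4 AB.
Rh cross +/- × +/- → 3/4 Rh+, 1/4 Rh-; so P(type O, Rh-positive) = 1/4 × 3/4 = 3/16 per child.
P(not type O, Rh-positive) = 13/16 for one child; (13/16)^2 = 169/256.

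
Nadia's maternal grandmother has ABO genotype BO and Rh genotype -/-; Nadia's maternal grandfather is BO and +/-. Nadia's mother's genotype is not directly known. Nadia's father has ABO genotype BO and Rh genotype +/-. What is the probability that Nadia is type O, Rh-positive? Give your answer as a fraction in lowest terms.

5/32

Nadia's mother's ABO genotype from BO × BO: 1/4 BB, 1/2 BO, 1/4 OO.
Crossing each possibility with the father BO and summing P(type O): 1/4·0 + 1/2·1/4 + 1/4·1/2 = 1/4.
Similarly for Rh via the mother's Rh distribution: P(Rh+) = 5/8.
Independent loci: 1/4 × 5/8 = 5/32.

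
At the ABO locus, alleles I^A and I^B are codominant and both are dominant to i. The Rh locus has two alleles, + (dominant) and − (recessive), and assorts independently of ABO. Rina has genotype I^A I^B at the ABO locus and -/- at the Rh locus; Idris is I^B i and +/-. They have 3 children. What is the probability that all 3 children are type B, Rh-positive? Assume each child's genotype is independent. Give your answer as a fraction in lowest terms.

ABO cross I^A I^B × I^B i → 1/4 A, 1/2 B, 1/4 AB.
Rh cross -/- × +/- → 1/2 Rh+, 1/2 Rh-; so P(type B, Rh-positive) = 1/2 × 1/2 = 1/4 per child.
All 3 independent: (1/4)^3 = 1/64.

1/64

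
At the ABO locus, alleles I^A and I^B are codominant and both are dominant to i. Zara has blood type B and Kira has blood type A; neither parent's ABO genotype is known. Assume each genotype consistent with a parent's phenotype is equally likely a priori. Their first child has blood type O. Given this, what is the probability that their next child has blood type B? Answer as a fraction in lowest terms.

Possible genotypes: Zara ∈ {I^B I^B, I^B i}; Kira ∈ {I^A I^A, I^A i}.
Weight each parental genotype pair by prior × P(type-O child):
  I^B i × I^A i: posterior weight 1; P(next child type B) = 1/4.
Weighted sum = 1/4.

1/4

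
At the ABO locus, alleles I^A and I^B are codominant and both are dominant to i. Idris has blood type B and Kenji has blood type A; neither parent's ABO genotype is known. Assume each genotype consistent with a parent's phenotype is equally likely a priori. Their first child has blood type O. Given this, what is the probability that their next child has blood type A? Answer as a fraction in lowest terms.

1/4

Possible genotypes: Idris ∈ {I^B I^B, I^B i}; Kenji ∈ {I^A I^A, I^A i}.
Weight each parental genotype pair by prior × P(type-O child):
  I^B i × I^A i: posterior weight 1; P(next child type A) = 1/4.
Weighted sum = 1/4.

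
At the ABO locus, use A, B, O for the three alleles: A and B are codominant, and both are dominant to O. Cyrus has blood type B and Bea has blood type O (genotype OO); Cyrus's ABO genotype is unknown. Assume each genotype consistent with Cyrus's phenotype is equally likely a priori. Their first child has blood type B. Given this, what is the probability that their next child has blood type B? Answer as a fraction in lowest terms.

Possible genotypes: Cyrus ∈ {BB, BO}; Bea ∈ {OO}.
Weight each parental genotype pair by prior × P(type-B child):
  BB × OO: posterior weight 2/3; P(next child type B) = 1.
  BO × OO: posterior weight 1/3; P(next child type B) = 1/2.
Weighted sum = 5/6.

5/6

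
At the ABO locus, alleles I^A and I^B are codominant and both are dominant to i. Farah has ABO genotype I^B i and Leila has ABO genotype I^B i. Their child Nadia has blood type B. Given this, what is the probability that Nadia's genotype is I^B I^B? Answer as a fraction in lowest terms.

Cross I^B i × I^B i → 1/4 I^B I^B, 1/2 I^B i, 1/4 i i.
Type-B genotypes among offspring: I^B I^B (1/4), I^B i (1/2); total 3/4.
P(I^B I^B | type B) = (1/4) / (3/4) = 1/3.

1/3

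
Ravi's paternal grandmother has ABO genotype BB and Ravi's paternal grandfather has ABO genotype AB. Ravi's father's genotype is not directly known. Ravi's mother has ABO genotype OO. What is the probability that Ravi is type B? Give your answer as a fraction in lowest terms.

Ravi's father's ABO genotype from BB × AB: 1/2 AB, 1/2 BB.
Crossing each possibility with the mother OO and summing P(type B): 1/2·1/2 + 1/2·1 = 3/4.

3/4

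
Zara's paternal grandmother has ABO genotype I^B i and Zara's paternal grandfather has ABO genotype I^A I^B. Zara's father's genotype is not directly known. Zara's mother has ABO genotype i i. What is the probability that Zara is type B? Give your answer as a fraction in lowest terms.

Zara's father's ABO genotype from I^B i × I^A I^B: 1/4 I^A I^B, 1/4 I^A i, 1/4 I^B I^B, 1/4 I^B i.
Crossing each possibility with the mother i i and summing P(type B): 1/4·1/2 + 1/4·0 + 1/4·1 + 1/4·1/2 = 1/2.

1/2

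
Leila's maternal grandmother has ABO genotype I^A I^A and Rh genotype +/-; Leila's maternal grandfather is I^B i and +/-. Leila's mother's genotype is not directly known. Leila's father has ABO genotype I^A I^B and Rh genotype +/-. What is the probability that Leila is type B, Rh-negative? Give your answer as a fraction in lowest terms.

Leila's mother's ABO genotype from I^A I^A × I^B i: 1/2 I^A I^B, 1/2 I^A i.
Crossing each possibility with the father I^A I^B and summing P(type B): 1/2·1/4 + 1/2·1/4 = 1/4.
Similarly for Rh via the mother's Rh distribution: P(Rh-) = 1/4.
Independent loci: 1/4 × 1/4 = 1/16.

1/16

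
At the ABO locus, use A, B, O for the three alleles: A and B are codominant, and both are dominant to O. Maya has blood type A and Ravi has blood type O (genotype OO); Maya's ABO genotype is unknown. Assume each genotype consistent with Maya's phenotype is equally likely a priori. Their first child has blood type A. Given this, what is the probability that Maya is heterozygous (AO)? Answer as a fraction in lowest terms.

Possible genotypes: Maya ∈ {AA, AO}; Ravi ∈ {OO}.
Weight each parental genotype pair by prior × P(type-A child):
  AA × OO: posterior weight 2/3.
  AO × OO: posterior weight 1/3.
Sum the posterior weight over pairs where Maya is AO: 1/3.

1/3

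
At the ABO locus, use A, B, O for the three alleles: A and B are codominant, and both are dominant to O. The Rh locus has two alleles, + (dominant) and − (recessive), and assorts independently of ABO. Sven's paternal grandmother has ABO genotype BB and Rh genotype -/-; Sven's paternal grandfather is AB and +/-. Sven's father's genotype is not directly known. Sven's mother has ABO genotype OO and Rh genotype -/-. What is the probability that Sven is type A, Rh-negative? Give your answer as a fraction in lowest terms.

Sven's father's ABO genotype from BB × AB: 1/2 AB, 1/2 BB.
Crossing each possibility with the mother OO and summing P(type A): 1/2·1/2 + 1/2·0 = 1/4.
Similarly for Rh via the father's Rh distribution: P(Rh-) = 3/4.
Independent loci: 1/4 × 3/4 = 3/16.

3/16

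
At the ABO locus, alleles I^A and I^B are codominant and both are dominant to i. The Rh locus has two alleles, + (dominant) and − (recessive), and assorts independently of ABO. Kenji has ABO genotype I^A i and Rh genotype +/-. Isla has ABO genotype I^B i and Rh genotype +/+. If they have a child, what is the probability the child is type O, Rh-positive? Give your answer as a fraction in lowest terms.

ABO cross I^A i × I^B i → offspring phenotypes: 1/4 O, 1/4 A, 1/4 B, 1/4 AB.
Rh cross +/- × +/+ → 1 Rh+.
Independent loci: P(type O, Rh-positive) = 1/4 × 1 = 1/4.

1/4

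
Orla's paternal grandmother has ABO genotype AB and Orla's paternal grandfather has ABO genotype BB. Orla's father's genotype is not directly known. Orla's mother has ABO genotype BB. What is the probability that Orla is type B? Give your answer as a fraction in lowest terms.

3/4

Orla's father's ABO genotype from AB × BB: 1/2 AB, 1/2 BB.
Crossing each possibility with the mother BB and summing P(type B): 1/2·1/2 + 1/2·1 = 3/4.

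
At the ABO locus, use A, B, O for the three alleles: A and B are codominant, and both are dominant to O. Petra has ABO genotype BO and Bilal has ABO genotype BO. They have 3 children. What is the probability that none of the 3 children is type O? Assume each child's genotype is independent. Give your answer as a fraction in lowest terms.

27/64

ABO cross BO × BO → 1/4 O, 3/4 B.
So P(type O) = 1/4 per child.
P(not type O) = 3/4 for one child; (3/4)^3 = 27/64.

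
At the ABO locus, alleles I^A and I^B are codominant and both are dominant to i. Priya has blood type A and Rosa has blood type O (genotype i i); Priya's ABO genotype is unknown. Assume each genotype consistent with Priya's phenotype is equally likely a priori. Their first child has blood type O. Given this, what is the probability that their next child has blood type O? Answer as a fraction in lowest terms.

1/2

Possible genotypes: Priya ∈ {I^A I^A, I^A i}; Rosa ∈ {i i}.
Weight each parental genotype pair by prior × P(type-O child):
  I^A i × i i: posterior weight 1; P(next child type O) = 1/2.
Weighted sum = 1/2.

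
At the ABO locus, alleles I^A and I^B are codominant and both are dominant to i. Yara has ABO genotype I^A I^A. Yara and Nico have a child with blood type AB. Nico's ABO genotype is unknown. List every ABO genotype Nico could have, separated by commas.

I^A I^B, I^B I^B, I^B i

For each candidate genotype of Nico, check whether crossing it with I^A I^A can produce every observed child phenotype.
  I^A I^A → possible child types {A} ✗
  I^A I^B → possible child types {A, AB} ✓
  I^A i → possible child types {A} ✗
  I^B I^B → possible child types {AB} ✓
  I^B i → possible child types {A, AB} ✓
  i i → possible child types {A} ✗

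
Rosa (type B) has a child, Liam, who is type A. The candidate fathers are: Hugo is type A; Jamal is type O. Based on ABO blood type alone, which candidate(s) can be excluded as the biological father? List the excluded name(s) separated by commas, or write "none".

A candidate is excluded only if no genotype consistent with his phenotype could produce a type A child with a type B mother.
Jamal (type O): no genotype consistent with that phenotype can produce a type-A child with a type-B mother.

Jamal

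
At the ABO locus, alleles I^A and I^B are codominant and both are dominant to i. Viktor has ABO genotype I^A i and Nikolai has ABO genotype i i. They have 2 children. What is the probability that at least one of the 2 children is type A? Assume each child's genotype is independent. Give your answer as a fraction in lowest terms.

3/4

ABO cross I^A i × i i → 1/2 O, 1/2 A.
So P(type A) = 1/2 per child.
P(none) = (1/2)^2 = 1/4; P(at least one) = 1 − 1/4 = 3/4.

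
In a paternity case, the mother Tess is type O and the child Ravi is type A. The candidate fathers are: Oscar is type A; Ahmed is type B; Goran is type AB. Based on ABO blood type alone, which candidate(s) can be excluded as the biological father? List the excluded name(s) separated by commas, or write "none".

Ahmed

A candidate is excluded only if no genotype consistent with his phenotype could produce a type A child with a type O mother.
Ahmed (type B): no genotype consistent with that phenotype can produce a type-A child with a type-O mother.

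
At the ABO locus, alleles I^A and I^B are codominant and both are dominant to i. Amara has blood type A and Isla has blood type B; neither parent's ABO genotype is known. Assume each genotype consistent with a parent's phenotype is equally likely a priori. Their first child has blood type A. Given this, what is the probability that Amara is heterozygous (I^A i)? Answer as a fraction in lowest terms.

Possible genotypes: Amara ∈ {I^A I^A, I^A i}; Isla ∈ {I^B I^B, I^B i}.
Weight each parental genotype pair by prior × P(type-A child):
  I^A I^A × I^B i: posterior weight 2/3.
  I^A i × I^B i: posterior weight 1/3.
Sum the posterior weight over pairs where Amara is I^A i: 1/3.

1/3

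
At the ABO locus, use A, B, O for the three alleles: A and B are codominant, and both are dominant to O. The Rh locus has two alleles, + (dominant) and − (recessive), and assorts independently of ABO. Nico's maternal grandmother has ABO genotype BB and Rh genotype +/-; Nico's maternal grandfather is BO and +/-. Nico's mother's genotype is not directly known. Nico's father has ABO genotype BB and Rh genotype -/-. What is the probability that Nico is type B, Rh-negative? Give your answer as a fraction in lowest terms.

Nico's mother's ABO genotype from BB × BO: 1/2 BB, 1/2 BO.
Crossing each possibility with the father BB and summing P(type B): 1/2·1 + 1/2·1 = 1.
Similarly for Rh via the mother's Rh distribution: P(Rh-) = 1/2.
Independent loci: 1 × 1/2 = 1/2.

1/2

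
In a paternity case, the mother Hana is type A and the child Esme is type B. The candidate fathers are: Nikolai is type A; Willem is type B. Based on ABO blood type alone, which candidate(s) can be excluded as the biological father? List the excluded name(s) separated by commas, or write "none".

A candidate is excluded only if no genotype consistent with his phenotype could produce a type B child with a type A mother.
Nikolai (type A): no genotype consistent with that phenotype can produce a type-B child with a type-A mother.

Nikolai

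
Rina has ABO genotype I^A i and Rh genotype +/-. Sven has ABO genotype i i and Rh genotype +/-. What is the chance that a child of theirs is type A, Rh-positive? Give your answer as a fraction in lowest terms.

3/8

ABO cross I^A i × i i → offspring phenotypes: 1/2 O, 1/2 A.
Rh cross +/- × +/- → 3/4 Rh+, 1/4 Rh-.
Independent loci: P(type A, Rh-positive) = 1/2 × 3/4 = 3/8.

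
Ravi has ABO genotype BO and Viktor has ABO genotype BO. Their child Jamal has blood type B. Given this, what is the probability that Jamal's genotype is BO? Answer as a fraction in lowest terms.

2/3

Cross BO × BO → 1/4 BB, 1/2 BO, 1/4 OO.
Type-B genotypes among offspring: BB (1/4), BO (1/2); total 3/4.
P(BO | type B) = (1/2) / (3/4) = 2/3.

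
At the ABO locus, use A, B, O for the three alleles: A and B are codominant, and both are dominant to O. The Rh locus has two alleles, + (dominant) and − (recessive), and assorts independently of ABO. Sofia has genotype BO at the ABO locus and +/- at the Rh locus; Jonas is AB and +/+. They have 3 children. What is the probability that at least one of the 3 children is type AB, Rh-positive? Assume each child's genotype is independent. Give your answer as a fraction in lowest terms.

37/64

ABO cross BO × AB → 1/4 A, 1/2 B, 1/4 AB.
Rh cross +/- × +/+ → 1 Rh+; so P(type AB, Rh-positive) = 1/4 × 1 = 1/4 per child.
P(none) = (3/4)^3 = 27/64; P(at least one) = 1 − 27/64 = 37/64.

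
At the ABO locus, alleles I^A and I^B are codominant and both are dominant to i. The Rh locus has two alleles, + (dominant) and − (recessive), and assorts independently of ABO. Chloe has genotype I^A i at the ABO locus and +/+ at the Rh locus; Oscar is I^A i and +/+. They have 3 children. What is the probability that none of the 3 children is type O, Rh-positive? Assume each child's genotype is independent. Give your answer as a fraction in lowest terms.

ABO cross I^A i × I^A i → 1/4 O, 3/4 A.
Rh cross +/+ × +/+ → 1 Rh+; so P(type O, Rh-positive) = 1/4 × 1 = 1/4 per child.
P(not type O, Rh-positive) = 3/4 for one child; (3/4)^3 = 27/64.

27/64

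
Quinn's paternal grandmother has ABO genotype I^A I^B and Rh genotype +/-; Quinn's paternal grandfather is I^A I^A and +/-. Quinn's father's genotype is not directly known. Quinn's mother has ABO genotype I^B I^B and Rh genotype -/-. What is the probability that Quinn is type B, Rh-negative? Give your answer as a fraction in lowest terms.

1/8

Quinn's father's ABO genotype from I^A I^B × I^A I^A: 1/2 I^A I^A, 1/2 I^A I^B.
Crossing each possibility with the mother I^B I^B and summing P(type B): 1/2·0 + 1/2·1/2 = 1/4.
Similarly for Rh via the father's Rh distribution: P(Rh-) = 1/2.
Independent loci: 1/4 × 1/2 = 1/8.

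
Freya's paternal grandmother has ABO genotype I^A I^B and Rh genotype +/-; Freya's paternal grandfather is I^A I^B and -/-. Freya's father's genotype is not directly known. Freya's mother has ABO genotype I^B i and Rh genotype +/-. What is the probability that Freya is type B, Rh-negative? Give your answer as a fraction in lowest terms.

3/16

Freya's father's ABO genotype from I^A I^B × I^A I^B: 1/4 I^A I^A, 1/2 I^A I^B, 1/4 I^B I^B.
Crossing each possibility with the mother I^B i and summing P(type B): 1/4·0 + 1/2·1/2 + 1/4·1 = 1/2.
Similarly for Rh via the father's Rh distribution: P(Rh-) = 3/8.
Independent loci: 1/2 × 3/8 = 3/16.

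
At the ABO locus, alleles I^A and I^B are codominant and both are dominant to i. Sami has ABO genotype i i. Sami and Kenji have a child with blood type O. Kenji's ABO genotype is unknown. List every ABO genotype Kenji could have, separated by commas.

I^A i, I^B i, i i

For each candidate genotype of Kenji, check whether crossing it with i i can produce every observed child phenotype.
  I^A I^A → possible child types {A} ✗
  I^A I^B → possible child types {A, B} ✗
  I^A i → possible child types {O, A} ✓
  I^B I^B → possible child types {B} ✗
  I^B i → possible child types {O, B} ✓
  i i → possible child types {O} ✓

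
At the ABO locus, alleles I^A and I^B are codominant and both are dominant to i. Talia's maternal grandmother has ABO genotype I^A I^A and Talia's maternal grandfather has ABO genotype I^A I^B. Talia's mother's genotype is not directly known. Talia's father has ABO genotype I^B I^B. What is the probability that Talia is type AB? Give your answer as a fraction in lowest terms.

Talia's mother's ABO genotype from I^A I^A × I^A I^B: 1/2 I^A I^A, 1/2 I^A I^B.
Crossing each possibility with the father I^B I^B and summing P(type AB): 1/2·1 + 1/2·1/2 = 3/4.

3/4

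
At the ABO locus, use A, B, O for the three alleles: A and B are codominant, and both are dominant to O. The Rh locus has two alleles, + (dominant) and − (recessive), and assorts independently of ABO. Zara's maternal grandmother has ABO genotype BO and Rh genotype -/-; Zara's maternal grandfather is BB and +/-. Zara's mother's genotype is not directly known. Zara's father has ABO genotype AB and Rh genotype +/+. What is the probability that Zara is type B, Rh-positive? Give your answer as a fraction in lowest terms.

1/2

Zara's mother's ABO genotype from BO × BB: 1/2 BB, 1/2 BO.
Crossing each possibility with the father AB and summing P(type B): 1/2·1/2 + 1/2·1/2 = 1/2.
Similarly for Rh via the mother's Rh distribution: P(Rh+) = 1.
Independent loci: 1/2 × 1 = 1/2.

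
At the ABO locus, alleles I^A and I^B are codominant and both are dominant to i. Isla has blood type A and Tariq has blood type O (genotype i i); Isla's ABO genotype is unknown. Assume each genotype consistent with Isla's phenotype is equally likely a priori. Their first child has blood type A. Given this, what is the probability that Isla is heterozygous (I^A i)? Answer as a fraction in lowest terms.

1/3

Possible genotypes: Isla ∈ {I^A I^A, I^A i}; Tariq ∈ {i i}.
Weight each parental genotype pair by prior × P(type-A child):
  I^A I^A × i i: posterior weight 2/3.
  I^A i × i i: posterior weight 1/3.
Sum the posterior weight over pairs where Isla is I^A i: 1/3.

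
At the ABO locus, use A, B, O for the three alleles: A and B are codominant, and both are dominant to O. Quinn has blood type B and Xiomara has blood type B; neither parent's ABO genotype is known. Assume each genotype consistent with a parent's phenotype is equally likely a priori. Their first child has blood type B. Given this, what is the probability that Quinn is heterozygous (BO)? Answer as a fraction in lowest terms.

Possible genotypes: Quinn ∈ {BB, BO}; Xiomara ∈ {BB, BO}.
Weight each parental genotype pair by prior × P(type-B child):
  BB × BB: posterior weight 4/15.
  BB × BO: posterior weight 4/15.
  BO × BB: posterior weight 4/15.
  BO × BO: posterior weight 1/5.
Sum the posterior weight over pairs where Quinn is BO: 7/15.

7/15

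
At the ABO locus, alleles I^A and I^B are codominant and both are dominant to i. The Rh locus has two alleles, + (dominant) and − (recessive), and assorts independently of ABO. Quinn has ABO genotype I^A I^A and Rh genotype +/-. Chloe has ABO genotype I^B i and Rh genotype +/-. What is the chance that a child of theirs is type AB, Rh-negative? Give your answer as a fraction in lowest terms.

1/8

ABO cross I^A I^A × I^B i → offspring phenotypes: 1/2 A, 1/2 AB.
Rh cross +/- × +/- → 3/4 Rh+, 1/4 Rh-.
Independent loci: P(type AB, Rh-negative) = 1/2 × 1/4 = 1/8.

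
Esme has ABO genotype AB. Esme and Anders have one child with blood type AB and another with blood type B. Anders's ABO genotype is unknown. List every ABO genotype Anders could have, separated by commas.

For each candidate genotype of Anders, check whether crossing it with AB can produce every observed child phenotype.
  AA → possible child types {A, AB} ✗
  AB → possible child types {A, B, AB} ✓
  AO → possible child types {A, B, AB} ✓
  BB → possible child types {B, AB} ✓
  BO → possible child types {A, B, AB} ✓
  OO → possible child types {A, B} ✗

AB, AO, BB, BO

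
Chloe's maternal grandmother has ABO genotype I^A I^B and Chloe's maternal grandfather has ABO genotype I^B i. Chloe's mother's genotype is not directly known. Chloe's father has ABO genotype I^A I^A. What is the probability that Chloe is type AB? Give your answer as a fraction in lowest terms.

Chloe's mother's ABO genotype from I^A I^B × I^B i: 1/4 I^A I^B, 1/4 I^A i, 1/4 I^B I^B, 1/4 I^B i.
Crossing each possibility with the father I^A I^A and summing P(type AB): 1/4·1/2 + 1/4·0 + 1/4·1 + 1/4·1/2 = 1/2.

1/2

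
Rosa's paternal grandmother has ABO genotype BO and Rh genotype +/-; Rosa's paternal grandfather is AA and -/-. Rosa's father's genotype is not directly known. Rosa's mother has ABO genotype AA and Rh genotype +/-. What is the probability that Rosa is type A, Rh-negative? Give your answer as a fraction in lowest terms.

Rosa's father's ABO genotype from BO × AA: 1/2 AB, 1/2 AO.
Crossing each possibility with the mother AA and summing P(type A): 1/2·1/2 + 1/2·1 = 3/4.
Similarly for Rh via the father's Rh distribution: P(Rh-) = 3/8.
Independent loci: 3/4 × 3/8 = 9/32.

9/32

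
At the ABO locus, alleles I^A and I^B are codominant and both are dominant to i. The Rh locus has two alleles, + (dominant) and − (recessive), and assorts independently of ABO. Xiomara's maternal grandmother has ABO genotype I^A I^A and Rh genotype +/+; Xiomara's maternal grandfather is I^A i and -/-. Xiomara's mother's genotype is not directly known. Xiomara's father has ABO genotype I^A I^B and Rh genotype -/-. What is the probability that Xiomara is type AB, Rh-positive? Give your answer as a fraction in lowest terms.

Xiomara's mother's ABO genotype from I^A I^A × I^A i: 1/2 I^A I^A, 1/2 I^A i.
Crossing each possibility with the father I^A I^B and summing P(type AB): 1/2·1/2 + 1/2·1/4 = 3/8.
Similarly for Rh via the mother's Rh distribution: P(Rh+) = 1/2.
Independent loci: 3/8 × 1/2 = 3/16.

3/16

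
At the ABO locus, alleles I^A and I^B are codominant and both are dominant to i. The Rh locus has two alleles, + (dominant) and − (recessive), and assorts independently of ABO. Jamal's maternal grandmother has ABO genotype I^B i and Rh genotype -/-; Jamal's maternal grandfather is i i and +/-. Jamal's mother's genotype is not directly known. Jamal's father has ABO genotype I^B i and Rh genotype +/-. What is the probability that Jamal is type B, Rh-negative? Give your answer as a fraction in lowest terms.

15/64

Jamal's mother's ABO genotype from I^B i × i i: 1/2 I^B i, 1/2 i i.
Crossing each possibility with the father I^B i and summing P(type B): 1/2·3/4 + 1/2·1/2 = 5/8.
Similarly for Rh via the mother's Rh distribution: P(Rh-) = 3/8.
Independent loci: 5/8 × 3/8 = 15/64.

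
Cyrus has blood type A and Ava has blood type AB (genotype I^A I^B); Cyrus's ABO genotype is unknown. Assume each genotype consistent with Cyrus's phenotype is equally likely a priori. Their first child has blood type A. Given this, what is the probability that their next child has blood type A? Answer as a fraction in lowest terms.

Possible genotypes: Cyrus ∈ {I^A I^A, I^A i}; Ava ∈ {I^A I^B}.
Weight each parental genotype pair by prior × P(type-A child):
  I^A I^A × I^A I^B: posterior weight 1/2; P(next child type A) = 1/2.
  I^A i × I^A I^B: posterior weight 1/2; P(next child type A) = 1/2.
Weighted sum = 1/2.

1/2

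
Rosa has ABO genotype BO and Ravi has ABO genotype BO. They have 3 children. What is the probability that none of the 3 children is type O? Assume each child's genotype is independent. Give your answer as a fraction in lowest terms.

27/64

ABO cross BO × BO → 1/4 O, 3/4 B.
So P(type O) = 1/4 per child.
P(not type O) = 3/4 for one child; (3/4)^3 = 27/64.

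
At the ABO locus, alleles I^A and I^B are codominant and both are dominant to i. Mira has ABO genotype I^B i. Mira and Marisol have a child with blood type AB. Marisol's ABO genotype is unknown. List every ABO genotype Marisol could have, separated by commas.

I^A I^A, I^A I^B, I^A i

For each candidate genotype of Marisol, check whether crossing it with I^B i can produce every observed child phenotype.
  I^A I^A → possible child types {A, AB} ✓
  I^A I^B → possible child types {A, B, AB} ✓
  I^A i → possible child types {O, A, B, AB} ✓
  I^B I^B → possible child types {B} ✗
  I^B i → possible child types {O, B} ✗
  i i → possible child types {O, B} ✗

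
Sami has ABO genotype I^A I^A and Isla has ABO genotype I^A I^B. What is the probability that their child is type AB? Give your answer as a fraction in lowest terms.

ABO cross I^A I^A × I^A I^B → offspring phenotypes: 1/2 A, 1/2 AB.
So P(type AB) = 1/2.

1/2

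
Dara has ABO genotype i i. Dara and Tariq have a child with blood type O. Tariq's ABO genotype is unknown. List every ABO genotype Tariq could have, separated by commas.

For each candidate genotype of Tariq, check whether crossing it with i i can produce every observed child phenotype.
  I^A I^A → possible child types {A} ✗
  I^A I^B → possible child types {A, B} ✗
  I^A i → possible child types {O, A} ✓
  I^B I^B → possible child types {B} ✗
  I^B i → possible child types {O, B} ✓
  i i → possible child types {O} ✓

I^A i, I^B i, i i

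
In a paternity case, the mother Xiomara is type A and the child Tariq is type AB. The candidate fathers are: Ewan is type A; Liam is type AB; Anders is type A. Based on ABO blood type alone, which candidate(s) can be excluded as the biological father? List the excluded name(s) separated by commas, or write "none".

Ewan, Anders

A candidate is excluded only if no genotype consistent with his phenotype could produce a type AB child with a type A mother.
Ewan (type A): no genotype consistent with that phenotype can produce a type-AB child with a type-A mother.
Anders (type A): no genotype consistent with that phenotype can produce a type-AB child with a type-A mother.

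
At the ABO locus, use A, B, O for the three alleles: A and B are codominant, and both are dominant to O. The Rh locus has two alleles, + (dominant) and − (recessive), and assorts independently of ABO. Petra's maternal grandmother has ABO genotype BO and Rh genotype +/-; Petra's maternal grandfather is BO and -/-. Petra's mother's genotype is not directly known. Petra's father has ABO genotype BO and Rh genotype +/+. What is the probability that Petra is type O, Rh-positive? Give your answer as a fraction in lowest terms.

Petra's mother's ABO genotype from BO × BO: 1/4 BB, 1/2 BO, 1/4 OO.
Crossing each possibility with the father BO and summing P(type O): 1/4·0 + 1/2·1/4 + 1/4·1/2 = 1/4.
Similarly for Rh via the mother's Rh distribution: P(Rh+) = 1.
Independent loci: 1/4 × 1 = 1/4.

1/4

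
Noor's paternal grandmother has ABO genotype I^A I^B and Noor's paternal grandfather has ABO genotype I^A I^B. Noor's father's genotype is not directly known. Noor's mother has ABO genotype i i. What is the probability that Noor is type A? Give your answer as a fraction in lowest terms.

Noor's father's ABO genotype from I^A I^B × I^A I^B: 1/4 I^A I^A, 1/2 I^A I^B, 1/4 I^B I^B.
Crossing each possibility with the mother i i and summing P(type A): 1/4·1 + 1/2·1/2 + 1/4·0 = 1/2.

1/2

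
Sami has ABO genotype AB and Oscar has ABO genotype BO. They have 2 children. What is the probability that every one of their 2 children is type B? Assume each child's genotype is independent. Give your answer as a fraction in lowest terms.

ABO cross AB × BO → 1/4 A, 1/2 B, 1/4 AB.
So P(type B) = 1/2 per child.
All 2 independent: (1/2)^2 = 1/4.

1/4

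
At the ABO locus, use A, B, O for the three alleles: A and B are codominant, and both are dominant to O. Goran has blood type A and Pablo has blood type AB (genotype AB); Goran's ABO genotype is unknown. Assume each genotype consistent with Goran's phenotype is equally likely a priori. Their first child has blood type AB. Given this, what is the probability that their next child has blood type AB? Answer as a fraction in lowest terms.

Possible genotypes: Goran ∈ {AA, AO}; Pablo ∈ {AB}.
Weight each parental genotype pair by prior × P(type-AB child):
  AA × AB: posterior weight 2/3; P(next child type AB) = 1/2.
  AO × AB: posterior weight 1/3; P(next child type AB) = 1/4.
Weighted sum = 5/12.

5/12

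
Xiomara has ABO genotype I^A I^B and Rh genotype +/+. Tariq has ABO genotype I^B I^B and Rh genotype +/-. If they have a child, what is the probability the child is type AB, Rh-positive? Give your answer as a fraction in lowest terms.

ABO cross I^A I^B × I^B I^B → offspring phenotypes: 1/2 B, 1/2 AB.
Rh cross +/+ × +/- → 1 Rh+.
Independent loci: P(type AB, Rh-positive) = 1/2 × 1 = 1/2.

1/2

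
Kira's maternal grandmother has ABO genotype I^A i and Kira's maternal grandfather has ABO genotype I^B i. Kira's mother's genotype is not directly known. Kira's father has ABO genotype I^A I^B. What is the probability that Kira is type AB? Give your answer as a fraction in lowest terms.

1/4

Kira's mother's ABO genotype from I^A i × I^B i: 1/4 I^A I^B, 1/4 I^A i, 1/4 I^B i, 1/4 i i.
Crossing each possibility with the father I^A I^B and summing P(type AB): 1/4·1/2 + 1/4·1/4 + 1/4·1/4 + 1/4·0 = 1/4.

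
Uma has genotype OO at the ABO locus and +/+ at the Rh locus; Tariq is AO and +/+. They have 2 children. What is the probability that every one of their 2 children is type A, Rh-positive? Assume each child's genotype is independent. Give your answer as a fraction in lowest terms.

1/4

ABO cross OO × AO → 1/2 O, 1/2 A.
Rh cross +/+ × +/+ → 1 Rh+; so P(type A, Rh-positive) = 1/2 × 1 = 1/2 per child.
All 2 independent: (1/2)^2 = 1/4.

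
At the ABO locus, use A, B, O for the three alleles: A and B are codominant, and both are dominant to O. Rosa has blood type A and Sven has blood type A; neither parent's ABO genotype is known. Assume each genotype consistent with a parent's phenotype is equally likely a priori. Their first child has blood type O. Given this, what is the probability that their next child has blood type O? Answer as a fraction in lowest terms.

1/4

Possible genotypes: Rosa ∈ {AA, AO}; Sven ∈ {AA, AO}.
Weight each parental genotype pair by prior × P(type-O child):
  AO × AO: posterior weight 1; P(next child type O) = 1/4.
Weighted sum = 1/4.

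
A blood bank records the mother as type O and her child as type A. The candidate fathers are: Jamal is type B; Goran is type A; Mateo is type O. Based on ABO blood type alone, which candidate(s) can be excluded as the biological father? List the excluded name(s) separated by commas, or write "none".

Jamal, Mateo

A candidate is excluded only if no genotype consistent with his phenotype could produce a type A child with a type O mother.
Jamal (type B): no genotype consistent with that phenotype can produce a type-A child with a type-O mother.
Mateo (type O): no genotype consistent with that phenotype can produce a type-A child with a type-O mother.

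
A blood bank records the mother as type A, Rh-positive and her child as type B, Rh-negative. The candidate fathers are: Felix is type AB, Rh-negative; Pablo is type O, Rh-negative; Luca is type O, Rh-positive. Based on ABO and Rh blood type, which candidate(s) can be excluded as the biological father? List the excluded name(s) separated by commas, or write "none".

A candidate is excluded only if no genotype consistent with his phenotype could produce a type B, Rh-negative child with a type A, Rh-positive mother.
Pablo (type O, Rh-): no genotype consistent with that phenotype can produce a type-B Rh- child with a type-A mother.
Luca (type O, Rh+): no genotype consistent with that phenotype can produce a type-B Rh- child with a type-A mother.

Pablo, Luca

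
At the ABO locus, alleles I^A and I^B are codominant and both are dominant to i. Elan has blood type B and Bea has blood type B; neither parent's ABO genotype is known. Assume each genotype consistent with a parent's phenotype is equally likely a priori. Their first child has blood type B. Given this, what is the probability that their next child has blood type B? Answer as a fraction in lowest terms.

19/20

Possible genotypes: Elan ∈ {I^B I^B, I^B i}; Bea ∈ {I^B I^B, I^B i}.
Weight each parental genotype pair by prior × P(type-B child):
  I^B I^B × I^B I^B: posterior weight 4/15; P(next child type B) = 1.
  I^B I^B × I^B i: posterior weight 4/15; P(next child type B) = 1.
  I^B i × I^B I^B: posterior weight 4/15; P(next child type B) = 1.
  I^B i × I^B i: posterior weight 1/5; P(next child type B) = 3/4.
Weighted sum = 19/20.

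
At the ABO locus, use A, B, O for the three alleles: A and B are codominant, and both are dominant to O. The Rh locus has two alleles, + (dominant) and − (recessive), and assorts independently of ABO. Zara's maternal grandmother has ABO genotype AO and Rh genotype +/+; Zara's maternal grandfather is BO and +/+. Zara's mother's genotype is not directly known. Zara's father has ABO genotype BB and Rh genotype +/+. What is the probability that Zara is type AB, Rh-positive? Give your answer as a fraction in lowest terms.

Zara's mother's ABO genotype from AO × BO: 1/4 AB, 1/4 AO, 1/4 BO, 1/4 OO.
Crossing each possibility with the father BB and summing P(type AB): 1/4·1/2 + 1/4·1/2 + 1/4·0 + 1/4·0 = 1/4.
Similarly for Rh via the mother's Rh distribution: P(Rh+) = 1.
Independent loci: 1/4 × 1 = 1/4.

1/4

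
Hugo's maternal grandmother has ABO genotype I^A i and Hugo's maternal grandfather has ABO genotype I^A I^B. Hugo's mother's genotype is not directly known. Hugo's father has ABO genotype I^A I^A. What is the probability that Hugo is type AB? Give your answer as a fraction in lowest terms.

1/4

Hugo's mother's ABO genotype from I^A i × I^A I^B: 1/4 I^A I^A, 1/4 I^A I^B, 1/4 I^A i, 1/4 I^B i.
Crossing each possibility with the father I^A I^A and summing P(type AB): 1/4·0 + 1/4·1/2 + 1/4·0 + 1/4·1/2 = 1/4.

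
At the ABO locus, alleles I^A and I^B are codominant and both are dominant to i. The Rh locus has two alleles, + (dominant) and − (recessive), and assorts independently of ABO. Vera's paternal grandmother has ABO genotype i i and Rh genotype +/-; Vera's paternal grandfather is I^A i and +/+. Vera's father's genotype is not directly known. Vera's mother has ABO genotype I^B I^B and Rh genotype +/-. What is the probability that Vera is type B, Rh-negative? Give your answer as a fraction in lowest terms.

Vera's father's ABO genotype from i i × I^A i: 1/2 I^A i, 1/2 i i.
Crossing each possibility with the mother I^B I^B and summing P(type B): 1/2·1/2 + 1/2·1 = 3/4.
Similarly for Rh via the father's Rh distribution: P(Rh-) = 1/8.
Independent loci: 3/4 × 1/8 = 3/32.

3/32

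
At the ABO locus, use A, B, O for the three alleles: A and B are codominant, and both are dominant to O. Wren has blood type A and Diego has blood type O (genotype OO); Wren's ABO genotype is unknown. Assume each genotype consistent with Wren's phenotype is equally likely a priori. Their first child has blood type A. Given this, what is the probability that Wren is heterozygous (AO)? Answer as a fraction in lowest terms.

Possible genotypes: Wren ∈ {AA, AO}; Diego ∈ {OO}.
Weight each parental genotype pair by prior × P(type-A child):
  AA × OO: posterior weight 2/3.
  AO × OO: posterior weight 1/3.
Sum the posterior weight over pairs where Wren is AO: 1/3.

1/3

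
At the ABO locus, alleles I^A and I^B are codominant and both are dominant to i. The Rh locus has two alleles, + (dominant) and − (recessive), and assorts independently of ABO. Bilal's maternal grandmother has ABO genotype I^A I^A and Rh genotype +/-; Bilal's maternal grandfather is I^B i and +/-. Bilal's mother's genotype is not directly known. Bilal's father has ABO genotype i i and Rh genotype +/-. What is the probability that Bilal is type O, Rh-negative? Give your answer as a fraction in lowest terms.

1/16

Bilal's mother's ABO genotype from I^A I^A × I^B i: 1/2 I^A I^B, 1/2 I^A i.
Crossing each possibility with the father i i and summing P(type O): 1/2·0 + 1/2·1/2 = 1/4.
Similarly for Rh via the mother's Rh distribution: P(Rh-) = 1/4.
Independent loci: 1/4 × 1/4 = 1/16.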